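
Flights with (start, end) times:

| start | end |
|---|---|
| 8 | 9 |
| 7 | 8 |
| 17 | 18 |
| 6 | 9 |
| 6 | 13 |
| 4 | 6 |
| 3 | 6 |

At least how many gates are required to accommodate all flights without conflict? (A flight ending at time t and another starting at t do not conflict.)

The answer is the maximum number of intervals overlapping at any instant.
Events (time:±→running): 3:+→1 4:+→2 6:-→1 6:-→0 6:+→1 6:+→2 7:+→3 … peak 3.

3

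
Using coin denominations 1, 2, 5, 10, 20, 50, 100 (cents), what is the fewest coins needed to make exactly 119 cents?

5

Use the largest denomination that fits, subtract, and repeat.
119 = 1×100 + 1×10 + 1×5 + 2×2
Total coins = 1 + 1 + 1 + 2 = 5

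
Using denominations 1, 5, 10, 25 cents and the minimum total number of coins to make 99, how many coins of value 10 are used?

99 − 3×25→24 − 2×10→4 − 4×1→0
Count of 10: 2

2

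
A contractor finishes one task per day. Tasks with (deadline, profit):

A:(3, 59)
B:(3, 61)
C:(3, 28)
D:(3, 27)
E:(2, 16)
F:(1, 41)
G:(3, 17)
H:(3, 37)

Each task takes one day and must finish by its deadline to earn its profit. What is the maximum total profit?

161

Take jobs in profit order; each goes to the latest open slot no later than its deadline.
By profit: B(d3,61), A(d3,59), F(d1,41), H(d3,37), C(d3,28), D(d3,27), G(d3,17), E(d2,16)
B→slot 3; A→slot 2; F→slot 1; H skipped; C skipped; D skipped; G skipped; E skipped.
Profit = 41 + 59 + 61 = 161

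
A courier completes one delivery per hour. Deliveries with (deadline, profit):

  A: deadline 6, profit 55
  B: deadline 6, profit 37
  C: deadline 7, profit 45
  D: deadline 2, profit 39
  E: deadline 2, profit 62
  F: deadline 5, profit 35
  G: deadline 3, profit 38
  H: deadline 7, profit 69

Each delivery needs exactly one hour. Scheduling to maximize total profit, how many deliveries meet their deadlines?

Take jobs in profit order; each goes to the latest open slot no later than its deadline.
Profit order: H=69 E=62 A=55 C=45 D=39 G=38 B=37 F=35
Assign: H→slot 7, E→slot 2, A→slot 6, C→slot 5, D→slot 1, G→slot 3, B→slot 4, F skipped.
Slots: [1:D] [2:E] [3:G] [4:B] [5:C] [6:A] [7:H]
7 of 8 scheduled.

7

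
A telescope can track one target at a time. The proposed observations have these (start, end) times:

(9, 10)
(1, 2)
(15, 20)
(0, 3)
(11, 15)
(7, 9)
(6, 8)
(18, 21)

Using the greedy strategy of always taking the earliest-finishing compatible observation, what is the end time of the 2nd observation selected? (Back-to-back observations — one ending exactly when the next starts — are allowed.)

8

Sort by end time and greedily take each interval whose start is ≥ the last chosen end.
Sorted by end: (1,2)  (0,3)  (6,8)  (7,9)  (9,10)  (11,15)  (15,20)  (18,21)
take (1,2); take (6,8); take (9,10); take (11,15); take (15,20).
Selected: (1,2) (6,8) (9,10) (11,15) (15,20)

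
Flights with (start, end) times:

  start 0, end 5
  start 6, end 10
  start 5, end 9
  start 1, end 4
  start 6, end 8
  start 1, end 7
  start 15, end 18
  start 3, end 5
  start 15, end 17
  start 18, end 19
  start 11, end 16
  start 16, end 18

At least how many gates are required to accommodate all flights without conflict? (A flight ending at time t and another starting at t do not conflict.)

The answer is the maximum number of intervals overlapping at any instant.
starts: [0, 1, 1, 3, 5, 6, 6, 11, 15, 15, 16, 18]
ends:   [4, 5, 5, 7, 8, 9, 10, 16, 17, 18, 18, 19]
s0→1 s1→2 s1→3 s3→4  — peak 4.

4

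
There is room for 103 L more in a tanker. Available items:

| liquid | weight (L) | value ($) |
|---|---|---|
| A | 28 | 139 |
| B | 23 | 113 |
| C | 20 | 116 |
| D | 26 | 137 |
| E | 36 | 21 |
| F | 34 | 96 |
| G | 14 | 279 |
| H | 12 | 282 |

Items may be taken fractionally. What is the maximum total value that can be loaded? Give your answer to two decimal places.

967.74

Sort by value per unit weight and fill in that order.
Order: H (282/12=23.50) > G (279/14=19.93) > C (116/20=5.80) > D (137/26=5.27) > A (139/28=4.96) > B (113/23=4.91) > F (96/34=2.82) > E (21/36=0.58)
Fill: take H (12 @ 282) → take G (14 @ 279) → take C (20 @ 116) → take D (26 @ 137) → take A (28 @ 139) → take 3/23 of B → 14.74; 103/103 used.
Total value = 967.74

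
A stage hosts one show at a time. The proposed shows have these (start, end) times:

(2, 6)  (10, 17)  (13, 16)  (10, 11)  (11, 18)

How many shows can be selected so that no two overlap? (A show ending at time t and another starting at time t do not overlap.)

3

Sort by end time and greedily take each interval whose start is ≥ the last chosen end.
By end time: (2,6), (10,11), (13,16), (10,17), (11,18).
Pick (2,6); next start ≥ 6 → (10,11); next start ≥ 11 → (13,16).
Selected 3 shows.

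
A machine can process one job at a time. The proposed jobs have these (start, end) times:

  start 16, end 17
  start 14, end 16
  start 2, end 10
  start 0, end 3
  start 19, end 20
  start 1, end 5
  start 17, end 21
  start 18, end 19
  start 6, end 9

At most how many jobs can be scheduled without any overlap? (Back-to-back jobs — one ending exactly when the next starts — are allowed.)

Sort by end time and greedily take each interval whose start is ≥ the last chosen end.
Sorted by end: (0,3)  (1,5)  (6,9)  (2,10)  (14,16)  (16,17)  (18,19)  (19,20)  (17,21)
take (0,3); take (6,9); skip (2,10); take (14,16); take (16,17); take (18,19); take (19,20); skip (17,21).
Selected 6 jobs.

6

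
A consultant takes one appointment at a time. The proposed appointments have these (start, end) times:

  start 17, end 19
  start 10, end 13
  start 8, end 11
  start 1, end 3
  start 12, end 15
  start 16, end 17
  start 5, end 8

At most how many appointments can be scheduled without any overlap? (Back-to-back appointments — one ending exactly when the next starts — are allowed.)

Greedy by earliest finish: after sorting by end time, pick each interval compatible with the last pick.
By end time: (1,3), (5,8), (8,11), (10,13), (12,15), (16,17), (17,19).
Pick (1,3); next start ≥ 3 → (5,8); next start ≥ 8 → (8,11); next start ≥ 11 → (12,15); next start ≥ 15 → (16,17); next start ≥ 17 → (17,19).
Selected 6 appointments.

6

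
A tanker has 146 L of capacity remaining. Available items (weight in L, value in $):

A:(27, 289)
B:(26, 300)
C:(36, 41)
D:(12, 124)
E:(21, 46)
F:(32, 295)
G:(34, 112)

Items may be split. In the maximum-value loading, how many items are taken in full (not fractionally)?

5

Sort by value per unit weight and fill in that order.
Ratios (sorted): B 11.54, A 10.70, D 10.33, F 9.22, G 3.29, E 2.19, C 1.14
take B (26 @ 300); take A (27 @ 289); take D (12 @ 124); take F (32 @ 295); take G (34 @ 112); take 15/21 of E → 32.86. Capacity used 146/146.
5 item(s) taken whole; one partial (take 15/21 of E).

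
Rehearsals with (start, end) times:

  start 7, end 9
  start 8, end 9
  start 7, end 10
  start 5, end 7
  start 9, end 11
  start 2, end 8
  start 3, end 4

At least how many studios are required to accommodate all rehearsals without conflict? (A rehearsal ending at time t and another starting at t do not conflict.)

3

Count concurrent intervals with a sweep; the peak is the room count.
starts: [2, 3, 5, 7, 7, 8, 9]
ends:   [4, 7, 8, 9, 9, 10, 11]
s2→1 s3→2 e4→1 s5→2 e7→1 s7→2 s7→3  — peak 3.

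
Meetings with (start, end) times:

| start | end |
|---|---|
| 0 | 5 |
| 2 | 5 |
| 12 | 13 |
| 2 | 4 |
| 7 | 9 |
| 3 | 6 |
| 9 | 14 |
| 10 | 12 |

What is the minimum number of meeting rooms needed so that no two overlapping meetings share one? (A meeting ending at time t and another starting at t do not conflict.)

4

Events (time:±→running): 0:+→1 2:+→2 2:+→3 3:+→4 … peak 4.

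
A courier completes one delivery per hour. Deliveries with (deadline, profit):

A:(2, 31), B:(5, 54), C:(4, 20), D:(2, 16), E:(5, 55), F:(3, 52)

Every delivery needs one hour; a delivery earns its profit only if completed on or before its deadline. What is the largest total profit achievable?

Profit order: E=55 B=54 F=52 A=31 C=20 D=16
Assign: E→slot 5, B→slot 4, F→slot 3, A→slot 2, C→slot 1, D skipped.
Slots: [1:C] [2:A] [3:F] [4:B] [5:E]
Profit = 20 + 31 + 52 + 54 + 55 = 212

212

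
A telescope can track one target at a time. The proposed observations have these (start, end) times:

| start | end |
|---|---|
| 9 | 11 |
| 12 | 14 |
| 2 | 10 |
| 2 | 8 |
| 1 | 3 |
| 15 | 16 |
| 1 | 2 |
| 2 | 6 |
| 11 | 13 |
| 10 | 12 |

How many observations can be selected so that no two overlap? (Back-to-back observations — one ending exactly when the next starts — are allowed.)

5

Sorted by end: (1,2)  (1,3)  (2,6)  (2,8)  (2,10)  (9,11)  (10,12)  (11,13)  (12,14)  (15,16)
take (1,2); take (2,6); take (9,11); take (11,13); take (15,16).
Selected 5 observations.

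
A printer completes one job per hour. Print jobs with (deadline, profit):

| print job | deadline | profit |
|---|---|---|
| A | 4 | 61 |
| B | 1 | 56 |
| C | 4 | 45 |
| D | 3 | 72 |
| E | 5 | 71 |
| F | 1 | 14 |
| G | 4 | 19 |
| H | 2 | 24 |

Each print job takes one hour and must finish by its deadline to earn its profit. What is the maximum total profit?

Profit order: D=72 E=71 A=61 B=56 C=45 H=24 G=19 F=14
Assign: D→slot 3, E→slot 5, A→slot 4, B→slot 1, C→slot 2, H skipped, G skipped, F skipped.
Slots: [1:B] [2:C] [3:D] [4:A] [5:E]
Profit = 56 + 45 + 72 + 61 + 71 = 305

305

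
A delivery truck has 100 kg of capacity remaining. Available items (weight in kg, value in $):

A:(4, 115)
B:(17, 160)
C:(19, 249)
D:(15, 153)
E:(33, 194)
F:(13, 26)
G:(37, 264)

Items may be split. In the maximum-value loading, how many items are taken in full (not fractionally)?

Ratios (sorted): A 28.75, C 13.11, D 10.20, B 9.41, G 7.14, E 5.88, F 2.00
take A (4 @ 115); take C (19 @ 249); take D (15 @ 153); take B (17 @ 160); take G (37 @ 264); take 8/33 of E → 47.03. Capacity used 100/100.
5 item(s) taken whole; one partial (take 8/33 of E).

5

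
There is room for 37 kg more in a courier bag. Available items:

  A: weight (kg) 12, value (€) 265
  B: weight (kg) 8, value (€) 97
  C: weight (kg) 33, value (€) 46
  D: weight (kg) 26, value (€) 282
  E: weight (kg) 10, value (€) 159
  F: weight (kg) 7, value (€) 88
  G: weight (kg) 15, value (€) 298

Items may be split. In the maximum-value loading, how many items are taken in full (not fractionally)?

3

Sort by value per unit weight and fill in that order.
Ratios (sorted): A 22.08, G 19.87, E 15.90, F 12.57, B 12.12, D 10.85, C 1.39
take A (12 @ 265); take G (15 @ 298); take E (10 @ 159). Capacity used 37/37.
3 item(s) taken whole.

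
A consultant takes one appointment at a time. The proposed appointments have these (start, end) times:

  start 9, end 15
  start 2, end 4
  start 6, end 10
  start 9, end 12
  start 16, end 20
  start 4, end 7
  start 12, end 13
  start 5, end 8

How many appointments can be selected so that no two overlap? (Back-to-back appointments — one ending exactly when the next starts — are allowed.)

Sorted by end: (2,4)  (4,7)  (5,8)  (6,10)  (9,12)  (12,13)  (9,15)  (16,20)
take (2,4); take (4,7); skip (6,10); take (9,12); take (12,13); skip (9,15); take (16,20).
Selected 5 appointments.

5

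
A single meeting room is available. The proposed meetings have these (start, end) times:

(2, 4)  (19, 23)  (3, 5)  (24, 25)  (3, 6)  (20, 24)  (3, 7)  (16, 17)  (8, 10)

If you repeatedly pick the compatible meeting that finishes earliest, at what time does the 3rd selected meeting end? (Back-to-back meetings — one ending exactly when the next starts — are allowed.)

17

Sort by end time and greedily take each interval whose start is ≥ the last chosen end.
By end time: (2,4), (3,5), (3,6), (3,7), (8,10), (16,17), (19,23), (20,24), (24,25).
Pick (2,4); next start ≥ 4 → (8,10); next start ≥ 10 → (16,17); next start ≥ 17 → (19,23); next start ≥ 23 → (24,25).
Selected: (2,4) (8,10) (16,17) (19,23) (24,25)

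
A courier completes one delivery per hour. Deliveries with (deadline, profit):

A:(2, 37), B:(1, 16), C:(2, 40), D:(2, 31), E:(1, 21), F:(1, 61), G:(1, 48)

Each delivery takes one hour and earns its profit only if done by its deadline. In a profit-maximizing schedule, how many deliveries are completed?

2

By profit: F(d1,61), G(d1,48), C(d2,40), A(d2,37), D(d2,31), E(d1,21), B(d1,16)
F→slot 1; G skipped; C→slot 2; A skipped; D skipped; E skipped; B skipped.
2 of 7 scheduled.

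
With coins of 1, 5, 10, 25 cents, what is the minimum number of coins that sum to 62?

62 = 2×25 + 1×10 + 2×1
Total coins = 2 + 1 + 2 = 5

5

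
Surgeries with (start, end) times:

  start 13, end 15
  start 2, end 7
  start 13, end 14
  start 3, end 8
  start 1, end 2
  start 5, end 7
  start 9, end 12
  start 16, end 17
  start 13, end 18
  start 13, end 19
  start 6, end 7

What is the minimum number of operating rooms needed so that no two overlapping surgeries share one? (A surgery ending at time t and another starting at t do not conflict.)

starts: [1, 2, 3, 5, 6, 9, 13, 13, 13, 13, 16]
ends:   [2, 7, 7, 7, 8, 12, 14, 15, 17, 18, 19]
s1→1 e2→0 s2→1 s3→2 s5→3 s6→4  — peak 4.

4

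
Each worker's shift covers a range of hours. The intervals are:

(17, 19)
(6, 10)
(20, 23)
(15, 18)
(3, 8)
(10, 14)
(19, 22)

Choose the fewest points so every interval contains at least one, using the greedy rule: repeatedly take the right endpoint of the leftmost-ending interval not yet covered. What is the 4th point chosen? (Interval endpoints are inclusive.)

By right end: [3,8]  [6,10]  [10,14]  [15,18]  [17,19]  [19,22]  [20,23]
[3,8] uncovered → point at 8; [10,14] uncovered → point at 14; [15,18] uncovered → point at 18; [19,22] uncovered → point at 22.
Points: 8, 14, 18, 22 (4 total).

22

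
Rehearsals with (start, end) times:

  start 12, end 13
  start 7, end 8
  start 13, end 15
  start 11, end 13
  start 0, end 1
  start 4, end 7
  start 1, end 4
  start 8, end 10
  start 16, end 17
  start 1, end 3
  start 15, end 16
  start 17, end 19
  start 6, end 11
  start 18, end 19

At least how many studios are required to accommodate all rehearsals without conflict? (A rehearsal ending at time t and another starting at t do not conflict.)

2

Count concurrent intervals with a sweep; the peak is the room count.
Events (time:±→running): 0:+→1 1:-→0 1:+→1 1:+→2 … peak 2.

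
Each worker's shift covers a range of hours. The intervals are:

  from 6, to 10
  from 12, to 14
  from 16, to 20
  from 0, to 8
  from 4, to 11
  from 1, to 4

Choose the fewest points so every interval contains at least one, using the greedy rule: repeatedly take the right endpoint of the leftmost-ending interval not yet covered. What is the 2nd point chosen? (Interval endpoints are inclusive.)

10

By right end: [1,4]  [0,8]  [6,10]  [4,11]  [12,14]  [16,20]
[1,4] uncovered → point at 4; [6,10] uncovered → point at 10; [12,14] uncovered → point at 14; [16,20] uncovered → point at 20.
Points: 4, 10, 14, 20 (4 total).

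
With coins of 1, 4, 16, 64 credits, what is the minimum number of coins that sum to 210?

Greedy: take as many of the largest coin as possible, then repeat with the remainder.
210 = 3×64 + 1×16 + 2×1
Total coins = 3 + 1 + 2 = 6

6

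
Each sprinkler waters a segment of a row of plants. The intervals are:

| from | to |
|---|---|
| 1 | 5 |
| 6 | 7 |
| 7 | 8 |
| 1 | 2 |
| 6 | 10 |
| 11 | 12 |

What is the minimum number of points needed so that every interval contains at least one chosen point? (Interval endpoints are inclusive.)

Process intervals by earliest right end; each time one isn't hit yet, stab at its right endpoint.
Sorted: [1,2] [1,5] [6,7] [7,8] [6,10] [11,12]
{[1,2],[1,5]} hit by 2; {[6,7],[7,8],[6,10]} hit by 7; {[11,12]} hit by 12.
Points: 2, 7, 12 (3 total).

3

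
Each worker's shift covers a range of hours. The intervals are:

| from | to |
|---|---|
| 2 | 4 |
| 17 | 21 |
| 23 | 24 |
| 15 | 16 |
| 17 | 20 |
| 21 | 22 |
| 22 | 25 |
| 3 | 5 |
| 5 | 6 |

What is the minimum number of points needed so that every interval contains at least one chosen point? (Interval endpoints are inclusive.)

6

Process intervals by earliest right end; each time one isn't hit yet, stab at its right endpoint.
Sorted: [2,4] [3,5] [5,6] [15,16] [17,20] [17,21] [21,22] [23,24] [22,25]
{[2,4],[3,5]} hit by 4; {[5,6]} hit by 6; {[15,16]} hit by 16; {[17,20],[17,21]} hit by 20; {[21,22]} hit by 22; {[23,24],[22,25]} hit by 24.
Points: 4, 6, 16, 20, 22, 24 (6 total).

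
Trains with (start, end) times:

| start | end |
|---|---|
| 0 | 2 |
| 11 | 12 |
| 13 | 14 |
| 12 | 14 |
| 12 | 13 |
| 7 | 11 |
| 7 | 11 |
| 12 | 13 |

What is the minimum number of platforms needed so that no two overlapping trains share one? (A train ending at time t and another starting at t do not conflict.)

The answer is the maximum number of intervals overlapping at any instant.
starts: [0, 7, 7, 11, 12, 12, 12, 13]
ends:   [2, 11, 11, 12, 13, 13, 14, 14]
s0→1 e2→0 s7→1 s7→2 e11→1 e11→0 s11→1 e12→0 s12→1 s12→2 s12→3  — peak 3.

3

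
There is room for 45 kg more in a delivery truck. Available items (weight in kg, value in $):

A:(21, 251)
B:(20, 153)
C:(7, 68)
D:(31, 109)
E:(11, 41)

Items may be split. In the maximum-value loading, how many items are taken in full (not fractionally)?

2

Order: A (251/21=11.95) > C (68/7=9.71) > B (153/20=7.65) > E (41/11=3.73) > D (109/31=3.52)
Fill: take A (21 @ 251) → take C (7 @ 68) → take 17/20 of B → 130.05; 45/45 used.
2 item(s) taken whole; one partial (take 17/20 of B).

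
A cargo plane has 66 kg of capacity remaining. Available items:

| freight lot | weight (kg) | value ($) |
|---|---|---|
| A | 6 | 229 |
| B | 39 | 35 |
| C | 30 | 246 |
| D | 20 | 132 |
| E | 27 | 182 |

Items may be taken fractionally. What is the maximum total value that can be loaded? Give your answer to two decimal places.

676.80

Sort by value per unit weight and fill in that order.
Order: A (229/6=38.17) > C (246/30=8.20) > E (182/27=6.74) > D (132/20=6.60) > B (35/39=0.90)
Fill: take A (6 @ 229) → take C (30 @ 246) → take E (27 @ 182) → take 3/20 of D → 19.80; 66/66 used.
Total value = 676.80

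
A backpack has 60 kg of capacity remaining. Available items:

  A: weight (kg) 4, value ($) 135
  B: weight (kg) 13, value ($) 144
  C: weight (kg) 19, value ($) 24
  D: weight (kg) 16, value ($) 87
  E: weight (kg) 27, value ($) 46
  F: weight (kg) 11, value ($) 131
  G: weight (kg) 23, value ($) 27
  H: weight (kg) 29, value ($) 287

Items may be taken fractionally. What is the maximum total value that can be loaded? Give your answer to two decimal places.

Ratios (sorted): A 33.75, F 11.91, B 11.08, H 9.90, D 5.44, E 1.70, C 1.26, G 1.17
take A (4 @ 135); take F (11 @ 131); take B (13 @ 144); take H (29 @ 287); take 3/16 of D → 16.31. Capacity used 60/60.
Total value = 713.31

713.31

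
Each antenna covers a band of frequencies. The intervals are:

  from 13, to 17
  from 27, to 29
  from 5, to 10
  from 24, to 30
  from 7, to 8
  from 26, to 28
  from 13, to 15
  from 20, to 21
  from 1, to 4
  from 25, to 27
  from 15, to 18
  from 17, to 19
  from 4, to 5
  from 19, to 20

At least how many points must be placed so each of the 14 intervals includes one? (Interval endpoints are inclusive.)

By right end: [1,4]  [4,5]  [7,8]  [5,10]  [13,15]  [13,17]  [15,18]  [17,19]  [19,20]  [20,21]  [25,27]  [26,28]  [27,29]  [24,30]
[1,4] uncovered → point at 4; [7,8] uncovered → point at 8; [13,15] uncovered → point at 15; [17,19] uncovered → point at 19; [20,21] uncovered → point at 21; [25,27] uncovered → point at 27.
Points: 4, 8, 15, 19, 21, 27 (6 total).

6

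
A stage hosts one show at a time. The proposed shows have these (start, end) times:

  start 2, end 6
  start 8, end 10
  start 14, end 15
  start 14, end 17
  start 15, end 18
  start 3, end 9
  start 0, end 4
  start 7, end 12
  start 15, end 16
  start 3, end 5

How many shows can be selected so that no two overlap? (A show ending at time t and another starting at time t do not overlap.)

4

Sorted by end: (0,4)  (3,5)  (2,6)  (3,9)  (8,10)  (7,12)  (14,15)  (15,16)  (14,17)  (15,18)
take (0,4); skip (3,9); take (8,10); skip (7,12); take (14,15); take (15,16); skip (14,17).
Selected 4 shows.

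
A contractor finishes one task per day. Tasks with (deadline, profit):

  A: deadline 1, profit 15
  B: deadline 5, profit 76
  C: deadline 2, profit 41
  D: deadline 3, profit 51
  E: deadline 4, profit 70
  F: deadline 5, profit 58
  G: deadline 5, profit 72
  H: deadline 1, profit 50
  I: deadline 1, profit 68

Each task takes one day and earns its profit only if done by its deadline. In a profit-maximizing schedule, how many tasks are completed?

5

Take jobs in profit order; each goes to the latest open slot no later than its deadline.
By profit: B(d5,76), G(d5,72), E(d4,70), I(d1,68), F(d5,58), D(d3,51), H(d1,50), C(d2,41), A(d1,15)
B→slot 5; G→slot 4; E→slot 3; I→slot 1; F→slot 2; D skipped; H skipped; C skipped; A skipped.
5 of 9 scheduled.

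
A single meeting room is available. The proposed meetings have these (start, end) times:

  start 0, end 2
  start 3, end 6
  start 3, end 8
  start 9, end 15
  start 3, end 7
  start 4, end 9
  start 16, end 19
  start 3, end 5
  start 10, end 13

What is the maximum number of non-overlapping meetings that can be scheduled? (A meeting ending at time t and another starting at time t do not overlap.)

4

Greedy by earliest finish: after sorting by end time, pick each interval compatible with the last pick.
By end time: (0,2), (3,5), (3,6), (3,7), (3,8), (4,9), (10,13), (9,15), (16,19).
Pick (0,2); next start ≥ 2 → (3,5); next start ≥ 5 → (10,13); next start ≥ 13 → (16,19).
Selected 4 meetings.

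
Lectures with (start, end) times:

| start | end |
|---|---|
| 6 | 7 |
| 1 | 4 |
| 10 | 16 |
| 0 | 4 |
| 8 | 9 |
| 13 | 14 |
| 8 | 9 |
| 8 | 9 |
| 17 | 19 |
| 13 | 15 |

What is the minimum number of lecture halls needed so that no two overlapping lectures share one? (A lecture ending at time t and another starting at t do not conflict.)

3

starts: [0, 1, 6, 8, 8, 8, 10, 13, 13, 17]
ends:   [4, 4, 7, 9, 9, 9, 14, 15, 16, 19]
s0→1 s1→2 e4→1 e4→0 s6→1 e7→0 s8→1 s8→2 s8→3  — peak 3.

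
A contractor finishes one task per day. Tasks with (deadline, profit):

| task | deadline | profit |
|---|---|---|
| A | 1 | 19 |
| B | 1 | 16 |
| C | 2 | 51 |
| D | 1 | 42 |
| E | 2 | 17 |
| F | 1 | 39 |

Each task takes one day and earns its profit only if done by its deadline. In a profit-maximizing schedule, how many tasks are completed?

Profit order: C=51 D=42 F=39 A=19 E=17 B=16
Assign: C→slot 2, D→slot 1, F skipped, A skipped, E skipped, B skipped.
Slots: [1:D] [2:C]
2 of 6 scheduled.

2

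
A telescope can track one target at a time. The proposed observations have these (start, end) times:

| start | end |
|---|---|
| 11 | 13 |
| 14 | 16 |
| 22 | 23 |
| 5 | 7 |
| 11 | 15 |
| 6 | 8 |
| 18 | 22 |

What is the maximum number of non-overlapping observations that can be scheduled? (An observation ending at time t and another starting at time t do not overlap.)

Sort by end time and greedily take each interval whose start is ≥ the last chosen end.
By end time: (5,7), (6,8), (11,13), (11,15), (14,16), (18,22), (22,23).
Pick (5,7); next start ≥ 7 → (11,13); next start ≥ 13 → (14,16); next start ≥ 16 → (18,22); next start ≥ 22 → (22,23).
Selected 5 observations.

5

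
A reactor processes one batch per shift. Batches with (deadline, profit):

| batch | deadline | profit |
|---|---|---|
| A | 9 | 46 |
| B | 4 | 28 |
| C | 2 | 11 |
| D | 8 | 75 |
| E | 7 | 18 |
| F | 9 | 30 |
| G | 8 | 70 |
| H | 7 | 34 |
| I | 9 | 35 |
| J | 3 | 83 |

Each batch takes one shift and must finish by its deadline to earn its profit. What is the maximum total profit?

Take jobs in profit order; each goes to the latest open slot no later than its deadline.
By profit: J(d3,83), D(d8,75), G(d8,70), A(d9,46), I(d9,35), H(d7,34), F(d9,30), B(d4,28), E(d7,18), C(d2,11)
J→slot 3; D→slot 8; G→slot 7; A→slot 9; I→slot 6; H→slot 5; F→slot 4; B→slot 2; E→slot 1; C skipped.
Profit = 18 + 28 + 83 + 30 + 34 + 35 + 70 + 75 + 46 = 419

419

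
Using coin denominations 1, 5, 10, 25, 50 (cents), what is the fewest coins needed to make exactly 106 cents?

4

Use the largest denomination that fits, subtract, and repeat.
106 = 2×50 + 1×5 + 1×1
Total coins = 2 + 1 + 1 = 4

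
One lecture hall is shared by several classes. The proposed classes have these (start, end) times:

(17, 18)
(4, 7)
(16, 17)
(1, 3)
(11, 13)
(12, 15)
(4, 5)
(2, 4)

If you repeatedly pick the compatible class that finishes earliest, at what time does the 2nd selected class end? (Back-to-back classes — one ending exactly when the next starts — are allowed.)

5

Greedy by earliest finish: after sorting by end time, pick each interval compatible with the last pick.
Sorted by end: (1,3)  (2,4)  (4,5)  (4,7)  (11,13)  (12,15)  (16,17)  (17,18)
take (1,3); skip (2,4); take (4,5); skip (4,7); take (11,13); skip (12,15); take (16,17); take (17,18).
Selected: (1,3) (4,5) (11,13) (16,17) (17,18)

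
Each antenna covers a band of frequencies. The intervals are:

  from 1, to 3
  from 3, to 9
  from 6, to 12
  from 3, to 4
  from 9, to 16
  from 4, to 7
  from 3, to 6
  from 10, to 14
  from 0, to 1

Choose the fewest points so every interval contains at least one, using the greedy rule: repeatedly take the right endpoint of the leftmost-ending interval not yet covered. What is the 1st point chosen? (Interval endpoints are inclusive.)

By right end: [0,1]  [1,3]  [3,4]  [3,6]  [4,7]  [3,9]  [6,12]  [10,14]  [9,16]
[0,1] uncovered → point at 1; [3,4] uncovered → point at 4; [6,12] uncovered → point at 12.
Points: 1, 4, 12 (3 total).

1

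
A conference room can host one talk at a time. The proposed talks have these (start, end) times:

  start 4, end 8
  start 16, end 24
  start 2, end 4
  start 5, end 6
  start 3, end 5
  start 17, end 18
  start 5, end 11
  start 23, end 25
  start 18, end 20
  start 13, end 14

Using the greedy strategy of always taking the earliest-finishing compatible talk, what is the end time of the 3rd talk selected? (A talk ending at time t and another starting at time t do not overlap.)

14

By end time: (2,4), (3,5), (5,6), (4,8), (5,11), (13,14), (17,18), (18,20), (16,24), (23,25).
Pick (2,4); next start ≥ 4 → (5,6); next start ≥ 6 → (13,14); next start ≥ 14 → (17,18); next start ≥ 18 → (18,20); next start ≥ 20 → (23,25).
Selected: (2,4) (5,6) (13,14) (17,18) (18,20) (23,25)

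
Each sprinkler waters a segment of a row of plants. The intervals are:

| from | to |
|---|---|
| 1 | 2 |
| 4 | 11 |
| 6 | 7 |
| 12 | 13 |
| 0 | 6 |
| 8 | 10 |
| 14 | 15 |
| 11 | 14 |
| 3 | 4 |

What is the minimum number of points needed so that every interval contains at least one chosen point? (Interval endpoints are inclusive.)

6

Process intervals by earliest right end; each time one isn't hit yet, stab at its right endpoint.
Sorted: [1,2] [3,4] [0,6] [6,7] [8,10] [4,11] [12,13] [11,14] [14,15]
{[1,2]} hit by 2; {[3,4],[0,6]} hit by 4; {[6,7]} hit by 7; {[8,10],[4,11]} hit by 10; {[12,13],[11,14]} hit by 13; {[14,15]} hit by 15.
Points: 2, 4, 7, 10, 13, 15 (6 total).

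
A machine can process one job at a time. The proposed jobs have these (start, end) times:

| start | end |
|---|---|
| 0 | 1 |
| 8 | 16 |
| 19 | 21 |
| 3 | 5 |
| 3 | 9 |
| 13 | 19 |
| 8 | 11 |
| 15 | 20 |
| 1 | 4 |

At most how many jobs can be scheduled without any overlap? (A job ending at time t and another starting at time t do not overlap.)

5

Order by finish time; keep every interval that doesn't clash with the previous kept one.
By end time: (0,1), (1,4), (3,5), (3,9), (8,11), (8,16), (13,19), (15,20), (19,21).
Pick (0,1); next start ≥ 1 → (1,4); next start ≥ 4 → (8,11); next start ≥ 11 → (13,19); next start ≥ 19 → (19,21).
Selected 5 jobs.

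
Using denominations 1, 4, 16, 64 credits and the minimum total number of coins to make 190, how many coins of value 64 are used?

Use the largest denomination that fits, subtract, and repeat.
190 − 2×64→62 − 3×16→14 − 3×4→2 − 2×1→0
Count of 64: 2

2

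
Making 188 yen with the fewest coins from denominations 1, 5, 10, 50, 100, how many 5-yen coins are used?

1

188 = 1×100 + 1×50 + 3×10 + 1×5 + 3×1
Count of 5: 1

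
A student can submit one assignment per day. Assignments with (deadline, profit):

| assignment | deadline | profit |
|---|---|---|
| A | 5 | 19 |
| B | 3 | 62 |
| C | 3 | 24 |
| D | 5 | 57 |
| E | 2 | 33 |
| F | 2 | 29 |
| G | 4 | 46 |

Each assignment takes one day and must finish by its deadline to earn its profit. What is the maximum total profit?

227

Profit order: B=62 D=57 G=46 E=33 F=29 C=24 A=19
Assign: B→slot 3, D→slot 5, G→slot 4, E→slot 2, F→slot 1, C skipped, A skipped.
Slots: [1:F] [2:E] [3:B] [4:G] [5:D]
Profit = 29 + 33 + 62 + 46 + 57 = 227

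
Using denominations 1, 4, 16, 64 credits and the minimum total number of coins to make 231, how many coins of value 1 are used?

Greedy: take as many of the largest coin as possible, then repeat with the remainder.
231 − 3×64→39 − 2×16→7 − 1×4→3 − 3×1→0
Count of 1: 3

3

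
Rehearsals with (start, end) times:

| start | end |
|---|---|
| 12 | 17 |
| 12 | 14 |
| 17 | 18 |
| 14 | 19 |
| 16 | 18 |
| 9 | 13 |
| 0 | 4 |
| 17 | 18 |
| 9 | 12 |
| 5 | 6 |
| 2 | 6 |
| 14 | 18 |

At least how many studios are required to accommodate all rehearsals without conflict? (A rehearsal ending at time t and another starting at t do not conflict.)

The answer is the maximum number of intervals overlapping at any instant.
starts: [0, 2, 5, 9, 9, 12, 12, 14, 14, 16, 17, 17]
ends:   [4, 6, 6, 12, 13, 14, 17, 18, 18, 18, 18, 19]
s0→1 s2→2 e4→1 s5→2 e6→1 e6→0 s9→1 s9→2 e12→1 s12→2 s12→3 e13→2 e14→1 s14→2 s14→3 s16→4 e17→3 s17→4 s17→5  — peak 5.

5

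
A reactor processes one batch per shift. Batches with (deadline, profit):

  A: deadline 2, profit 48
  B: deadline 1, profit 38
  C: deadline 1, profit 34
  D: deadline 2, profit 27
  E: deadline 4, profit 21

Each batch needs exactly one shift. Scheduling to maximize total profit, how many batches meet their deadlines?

3

Take jobs in profit order; each goes to the latest open slot no later than its deadline.
Profit order: A=48 B=38 C=34 D=27 E=21
Assign: A→slot 2, B→slot 1, C skipped, D skipped, E→slot 4.
Slots: [1:B] [2:A] [4:E]
3 of 5 scheduled.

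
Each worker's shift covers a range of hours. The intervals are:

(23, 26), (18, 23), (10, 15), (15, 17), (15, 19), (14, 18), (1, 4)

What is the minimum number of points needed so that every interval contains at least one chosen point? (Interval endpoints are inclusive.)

3

By right end: [1,4]  [10,15]  [15,17]  [14,18]  [15,19]  [18,23]  [23,26]
[1,4] uncovered → point at 4; [10,15] uncovered → point at 15; [18,23] uncovered → point at 23.
Points: 4, 15, 23 (3 total).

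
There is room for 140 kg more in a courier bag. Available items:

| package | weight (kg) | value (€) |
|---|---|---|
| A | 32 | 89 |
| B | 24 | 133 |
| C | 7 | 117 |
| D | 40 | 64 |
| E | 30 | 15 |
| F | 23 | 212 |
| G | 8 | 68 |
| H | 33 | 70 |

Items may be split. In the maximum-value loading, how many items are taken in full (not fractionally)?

6

Sort by value per unit weight and fill in that order.
Ratios (sorted): C 16.71, F 9.22, G 8.50, B 5.54, A 2.78, H 2.12, D 1.60, E 0.50
take C (7 @ 117); take F (23 @ 212); take G (8 @ 68); take B (24 @ 133); take A (32 @ 89); take H (33 @ 70); take 13/40 of D → 20.80. Capacity used 140/140.
6 item(s) taken whole; one partial (take 13/40 of D).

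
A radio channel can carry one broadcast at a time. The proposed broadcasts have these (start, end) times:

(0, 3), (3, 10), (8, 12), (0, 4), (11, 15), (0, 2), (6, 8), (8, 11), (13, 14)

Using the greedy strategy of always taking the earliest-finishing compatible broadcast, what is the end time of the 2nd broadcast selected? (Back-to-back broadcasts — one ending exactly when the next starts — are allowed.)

By end time: (0,2), (0,3), (0,4), (6,8), (3,10), (8,11), (8,12), (13,14), (11,15).
Pick (0,2); next start ≥ 2 → (6,8); next start ≥ 8 → (8,11); next start ≥ 11 → (13,14).
Selected: (0,2) (6,8) (8,11) (13,14)

8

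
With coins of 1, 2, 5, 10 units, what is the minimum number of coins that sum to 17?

3

17 = 1×10 + 1×5 + 1×2
Total coins = 1 + 1 + 1 = 3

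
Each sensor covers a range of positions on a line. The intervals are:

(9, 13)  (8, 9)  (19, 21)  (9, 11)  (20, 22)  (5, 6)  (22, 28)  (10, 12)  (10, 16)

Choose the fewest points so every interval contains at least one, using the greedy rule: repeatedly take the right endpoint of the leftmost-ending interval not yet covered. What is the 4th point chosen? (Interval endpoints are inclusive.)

Process intervals by earliest right end; each time one isn't hit yet, stab at its right endpoint.
By right end: [5,6]  [8,9]  [9,11]  [10,12]  [9,13]  [10,16]  [19,21]  [20,22]  [22,28]
[5,6] uncovered → point at 6; [8,9] uncovered → point at 9; [10,12] uncovered → point at 12; [19,21] uncovered → point at 21; [22,28] uncovered → point at 28.
Points: 6, 9, 12, 21, 28 (5 total).

21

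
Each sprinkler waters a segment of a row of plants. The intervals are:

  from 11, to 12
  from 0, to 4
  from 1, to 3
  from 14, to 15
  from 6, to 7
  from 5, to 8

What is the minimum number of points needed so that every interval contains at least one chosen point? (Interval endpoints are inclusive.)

4

By right end: [1,3]  [0,4]  [6,7]  [5,8]  [11,12]  [14,15]
[1,3] uncovered → point at 3; [6,7] uncovered → point at 7; [11,12] uncovered → point at 12; [14,15] uncovered → point at 15.
Points: 3, 7, 12, 15 (4 total).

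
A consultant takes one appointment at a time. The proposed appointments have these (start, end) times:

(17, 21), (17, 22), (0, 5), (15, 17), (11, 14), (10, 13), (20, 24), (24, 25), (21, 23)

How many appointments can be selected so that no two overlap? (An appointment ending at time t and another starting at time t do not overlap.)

6

Greedy by earliest finish: after sorting by end time, pick each interval compatible with the last pick.
Sorted by end: (0,5)  (10,13)  (11,14)  (15,17)  (17,21)  (17,22)  (21,23)  (20,24)  (24,25)
take (0,5); take (10,13); take (15,17); take (17,21); take (21,23); take (24,25).
Selected 6 appointments.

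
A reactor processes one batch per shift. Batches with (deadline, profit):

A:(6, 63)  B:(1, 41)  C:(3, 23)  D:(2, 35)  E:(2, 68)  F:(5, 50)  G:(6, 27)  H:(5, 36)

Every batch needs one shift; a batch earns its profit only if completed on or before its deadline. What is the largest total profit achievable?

Sort by profit descending; place each in the latest free slot ≤ its deadline.
By profit: E(d2,68), A(d6,63), F(d5,50), B(d1,41), H(d5,36), D(d2,35), G(d6,27), C(d3,23)
E→slot 2; A→slot 6; F→slot 5; B→slot 1; H→slot 4; D skipped; G→slot 3; C skipped.
Profit = 41 + 68 + 27 + 36 + 50 + 63 = 285

285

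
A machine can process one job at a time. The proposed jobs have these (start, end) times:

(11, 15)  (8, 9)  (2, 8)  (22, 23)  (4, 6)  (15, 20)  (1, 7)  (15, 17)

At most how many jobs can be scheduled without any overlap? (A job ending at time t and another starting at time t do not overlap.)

Sort by end time and greedily take each interval whose start is ≥ the last chosen end.
By end time: (4,6), (1,7), (2,8), (8,9), (11,15), (15,17), (15,20), (22,23).
Pick (4,6); next start ≥ 6 → (8,9); next start ≥ 9 → (11,15); next start ≥ 15 → (15,17); next start ≥ 17 → (22,23).
Selected 5 jobs.

5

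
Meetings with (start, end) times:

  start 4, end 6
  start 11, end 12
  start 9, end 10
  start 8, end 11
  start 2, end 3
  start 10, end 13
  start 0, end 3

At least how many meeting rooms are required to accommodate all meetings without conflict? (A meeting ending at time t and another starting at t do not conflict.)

2

starts: [0, 2, 4, 8, 9, 10, 11]
ends:   [3, 3, 6, 10, 11, 12, 13]
s0→1 s2→2  — peak 2.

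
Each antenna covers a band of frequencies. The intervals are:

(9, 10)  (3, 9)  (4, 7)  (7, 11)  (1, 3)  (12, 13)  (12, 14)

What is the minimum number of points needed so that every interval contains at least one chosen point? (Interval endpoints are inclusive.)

4

Process intervals by earliest right end; each time one isn't hit yet, stab at its right endpoint.
By right end: [1,3]  [4,7]  [3,9]  [9,10]  [7,11]  [12,13]  [12,14]
[1,3] uncovered → point at 3; [4,7] uncovered → point at 7; [9,10] uncovered → point at 10; [12,13] uncovered → point at 13.
Points: 3, 7, 10, 13 (4 total).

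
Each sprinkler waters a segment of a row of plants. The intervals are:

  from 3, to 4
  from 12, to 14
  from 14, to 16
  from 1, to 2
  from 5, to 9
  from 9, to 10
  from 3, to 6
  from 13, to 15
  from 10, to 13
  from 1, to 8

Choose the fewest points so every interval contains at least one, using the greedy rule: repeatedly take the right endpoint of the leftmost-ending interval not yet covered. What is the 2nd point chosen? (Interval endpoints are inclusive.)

4

Sorted: [1,2] [3,4] [3,6] [1,8] [5,9] [9,10] [10,13] [12,14] [13,15] [14,16]
{[1,2]} hit by 2; {[3,4],[3,6],[1,8]} hit by 4; {[5,9],[9,10]} hit by 9; {[10,13],[12,14],[13,15]} hit by 13; {[14,16]} hit by 16.
Points: 2, 4, 9, 13, 16 (5 total).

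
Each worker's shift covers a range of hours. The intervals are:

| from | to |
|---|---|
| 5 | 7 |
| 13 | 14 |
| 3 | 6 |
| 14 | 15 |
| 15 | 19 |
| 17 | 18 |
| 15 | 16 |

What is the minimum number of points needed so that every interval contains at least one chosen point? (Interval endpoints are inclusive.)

Sort by right endpoint; whenever an interval is uncovered, place a point at its right end.
Sorted: [3,6] [5,7] [13,14] [14,15] [15,16] [17,18] [15,19]
{[3,6],[5,7]} hit by 6; {[13,14],[14,15]} hit by 14; {[15,16]} hit by 16; {[17,18],[15,19]} hit by 18.
Points: 6, 14, 16, 18 (4 total).

4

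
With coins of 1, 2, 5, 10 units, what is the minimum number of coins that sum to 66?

Greedy: take as many of the largest coin as possible, then repeat with the remainder.
66 − 6×10→6 − 1×5→1 − 1×1→0
Total coins = 6 + 1 + 1 = 8

8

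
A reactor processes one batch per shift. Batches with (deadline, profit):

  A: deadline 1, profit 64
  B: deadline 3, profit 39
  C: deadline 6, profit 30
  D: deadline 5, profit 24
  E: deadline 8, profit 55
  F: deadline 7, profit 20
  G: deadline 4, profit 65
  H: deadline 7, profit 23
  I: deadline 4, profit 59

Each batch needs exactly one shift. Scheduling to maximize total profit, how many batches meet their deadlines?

Take jobs in profit order; each goes to the latest open slot no later than its deadline.
By profit: G(d4,65), A(d1,64), I(d4,59), E(d8,55), B(d3,39), C(d6,30), D(d5,24), H(d7,23), F(d7,20)
G→slot 4; A→slot 1; I→slot 3; E→slot 8; B→slot 2; C→slot 6; D→slot 5; H→slot 7; F skipped.
8 of 9 scheduled.

8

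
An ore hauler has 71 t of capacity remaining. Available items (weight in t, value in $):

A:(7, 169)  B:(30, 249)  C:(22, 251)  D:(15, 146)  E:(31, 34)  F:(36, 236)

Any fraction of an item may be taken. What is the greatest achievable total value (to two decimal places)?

Ratios (sorted): A 24.14, C 11.41, D 9.73, B 8.30, F 6.56, E 1.10
take A (7 @ 169); take C (22 @ 251); take D (15 @ 146); take 27/30 of B → 224.10. Capacity used 71/71.
Total value = 790.10

790.10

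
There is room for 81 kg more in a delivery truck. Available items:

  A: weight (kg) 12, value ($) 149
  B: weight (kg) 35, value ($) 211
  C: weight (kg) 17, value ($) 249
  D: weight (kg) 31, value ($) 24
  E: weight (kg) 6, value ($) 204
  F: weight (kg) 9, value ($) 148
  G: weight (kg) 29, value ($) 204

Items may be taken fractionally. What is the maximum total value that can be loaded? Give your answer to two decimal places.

Ratios (sorted): E 34.00, F 16.44, C 14.65, A 12.42, G 7.03, B 6.03, D 0.77
take E (6 @ 204); take F (9 @ 148); take C (17 @ 249); take A (12 @ 149); take G (29 @ 204); take 8/35 of B → 48.23. Capacity used 81/81.
Total value = 1002.23

1002.23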